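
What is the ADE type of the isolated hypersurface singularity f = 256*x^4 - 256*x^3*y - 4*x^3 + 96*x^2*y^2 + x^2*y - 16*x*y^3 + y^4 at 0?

The Hessian of f at 0 is [[0, 0], [0, 0]] with rank 0, so corank 2. A Groebner basis of the Jacobian ideal J(f) in C{x,y} is {x*y^2, x*y/16 + y^3, x^2 - x*y/4}; counting standard monomials gives mu = 5. Corank 2; j^3 = -x^2*(4*x - y) has shape L^2 M (L != M), so D-series; mu = 5 gives D_5.

D_5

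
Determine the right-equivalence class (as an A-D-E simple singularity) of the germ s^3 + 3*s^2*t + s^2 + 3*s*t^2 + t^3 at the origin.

The Hessian of f at 0 is [[2, 0], [0, 0]] with rank 1, so corank 1. A Groebner basis of the Jacobian ideal J(f) in C{s,t} is {t^2, s}; counting standard monomials gives mu = 2. Corank 1: A-series; mu = 2 gives A_2.

A_2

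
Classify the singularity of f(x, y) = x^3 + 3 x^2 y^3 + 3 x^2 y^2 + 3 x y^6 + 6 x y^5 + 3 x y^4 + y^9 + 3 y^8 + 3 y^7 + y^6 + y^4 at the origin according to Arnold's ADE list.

E6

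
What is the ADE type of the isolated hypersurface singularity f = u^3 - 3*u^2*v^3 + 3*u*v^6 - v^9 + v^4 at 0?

E6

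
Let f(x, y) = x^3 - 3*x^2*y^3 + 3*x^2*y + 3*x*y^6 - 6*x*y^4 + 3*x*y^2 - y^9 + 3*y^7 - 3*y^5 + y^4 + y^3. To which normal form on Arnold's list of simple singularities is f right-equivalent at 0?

E_6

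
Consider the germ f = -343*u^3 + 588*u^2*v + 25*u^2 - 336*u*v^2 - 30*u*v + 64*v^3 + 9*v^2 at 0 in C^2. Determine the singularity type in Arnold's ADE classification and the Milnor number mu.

The Hessian of f at 0 has rank 1. Corank 1: A-series; mu = 2 gives A_2.

Type A_2, Milnor number mu = 2.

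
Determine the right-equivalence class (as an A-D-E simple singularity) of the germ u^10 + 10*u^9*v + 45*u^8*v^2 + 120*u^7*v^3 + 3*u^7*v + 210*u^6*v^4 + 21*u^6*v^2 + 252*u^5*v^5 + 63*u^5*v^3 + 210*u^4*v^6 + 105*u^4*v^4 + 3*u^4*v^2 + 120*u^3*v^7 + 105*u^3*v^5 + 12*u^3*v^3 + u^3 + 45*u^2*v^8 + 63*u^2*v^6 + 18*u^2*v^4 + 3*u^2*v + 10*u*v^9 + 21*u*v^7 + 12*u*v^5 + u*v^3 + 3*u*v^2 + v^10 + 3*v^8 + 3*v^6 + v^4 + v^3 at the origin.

E_{7}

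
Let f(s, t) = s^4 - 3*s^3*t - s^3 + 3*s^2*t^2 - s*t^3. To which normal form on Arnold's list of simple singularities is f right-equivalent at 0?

E_7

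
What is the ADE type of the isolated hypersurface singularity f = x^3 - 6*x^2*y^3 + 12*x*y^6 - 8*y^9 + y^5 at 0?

The Hessian of f at 0 has rank 0. Corank 2; j^3 = x^3 is a perfect cube, so E-series; the 5-jet and mu = 8 give E_8.

E_8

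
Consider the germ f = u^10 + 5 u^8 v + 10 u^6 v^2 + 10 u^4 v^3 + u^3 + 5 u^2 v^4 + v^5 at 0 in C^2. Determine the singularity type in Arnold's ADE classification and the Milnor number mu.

Type E_8, Milnor number mu = 8.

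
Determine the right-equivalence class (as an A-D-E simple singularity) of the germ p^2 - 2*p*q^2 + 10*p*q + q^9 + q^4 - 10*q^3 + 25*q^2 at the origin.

The Hessian of f at 0 is [[2, 10], [10, 50]] with rank 1, so corank 1. A Groebner basis of the Jacobian ideal J(f) in C{p,q} is {p^4 + 20*p^3*q + 150*p^3 + 1250*p^2*q + 3125*p^2 + 18750*p*q + 15625*p + 78125*q, -p + q^2 - 5*q}; counting standard monomials gives mu = 8. Corank 1: A-series; mu = 8 gives A_8.

A8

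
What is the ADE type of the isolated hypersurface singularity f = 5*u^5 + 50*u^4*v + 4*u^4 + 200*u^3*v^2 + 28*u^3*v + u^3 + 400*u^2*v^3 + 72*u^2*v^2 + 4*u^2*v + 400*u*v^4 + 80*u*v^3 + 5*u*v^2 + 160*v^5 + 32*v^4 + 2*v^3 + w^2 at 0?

D6

The Hessian of f at 0 has rank 1. Corank 2; j^3 = (u + v)^2*(u + 2*v) has shape L^2 M (L != M), so D-series; mu = 6 gives D_6.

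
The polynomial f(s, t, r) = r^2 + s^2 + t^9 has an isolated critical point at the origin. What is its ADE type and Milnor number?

The Hessian of f at 0 has rank 2. Corank 1: A-series; mu = 8 gives A_8.

Type A_8, Milnor number mu = 8.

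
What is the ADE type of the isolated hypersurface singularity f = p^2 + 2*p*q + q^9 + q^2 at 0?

The Hessian of f at 0 has rank 1. Corank 1: A-series; mu = 8 gives A_8.

A_{8}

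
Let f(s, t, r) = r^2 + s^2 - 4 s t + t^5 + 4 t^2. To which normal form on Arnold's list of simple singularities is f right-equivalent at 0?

The Hessian of f at 0 has rank 2. Corank 1: A-series; mu = 4 gives A_4.

A_{4}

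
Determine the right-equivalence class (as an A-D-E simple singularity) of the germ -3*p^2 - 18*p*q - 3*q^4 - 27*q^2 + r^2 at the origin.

A_{3}

The Hessian of f at 0 is [[-6, -18, 0], [-18, -54, 0], [0, 0, 2]] with rank 2, so corank 1. A Groebner basis of the Jacobian ideal J(f) in C{p,q,r} is {q^3, p + 3*q, r}; counting standard monomials gives mu = 3. Corank 1: A-series; mu = 3 gives A_3.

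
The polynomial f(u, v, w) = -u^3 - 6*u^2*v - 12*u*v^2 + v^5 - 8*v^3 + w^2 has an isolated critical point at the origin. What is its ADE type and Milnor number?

The Hessian of f at 0 has rank 1. Corank 2; j^3 = -(u + 2*v)^3 is a perfect cube, so E-series; the 5-jet and mu = 8 give E_8.

Type E_{8}, Milnor number mu = 8.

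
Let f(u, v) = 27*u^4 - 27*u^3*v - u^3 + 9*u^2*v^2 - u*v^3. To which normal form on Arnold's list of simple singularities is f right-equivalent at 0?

E_7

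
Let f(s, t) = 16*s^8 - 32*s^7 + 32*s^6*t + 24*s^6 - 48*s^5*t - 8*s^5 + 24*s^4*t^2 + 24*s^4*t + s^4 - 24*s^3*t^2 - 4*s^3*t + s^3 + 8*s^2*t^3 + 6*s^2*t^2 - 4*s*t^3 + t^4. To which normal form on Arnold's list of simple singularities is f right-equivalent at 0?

The Hessian of f at 0 has rank 0. Corank 2; j^3 = s^3 is a perfect cube, so E-series; the 4-jet and mu = 6 give E_6.

E_{6}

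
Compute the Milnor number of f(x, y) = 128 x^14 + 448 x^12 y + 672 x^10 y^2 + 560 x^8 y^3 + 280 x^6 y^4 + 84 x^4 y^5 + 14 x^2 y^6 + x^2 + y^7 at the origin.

6

The Hessian of f at 0 is [[2, 0], [0, 0]] with rank 1, so corank 1. A Groebner basis of the Jacobian ideal J(f) in C{x,y} is {y^6, x}; counting standard monomials gives mu = 6. Corank 1: A-series; mu = 6 gives A_6.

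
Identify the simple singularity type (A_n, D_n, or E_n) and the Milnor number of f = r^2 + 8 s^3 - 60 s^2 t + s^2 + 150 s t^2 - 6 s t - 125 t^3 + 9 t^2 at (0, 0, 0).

Type A_2, Milnor number mu = 2.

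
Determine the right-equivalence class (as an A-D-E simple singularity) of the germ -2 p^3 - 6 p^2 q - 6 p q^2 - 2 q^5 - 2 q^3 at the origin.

E8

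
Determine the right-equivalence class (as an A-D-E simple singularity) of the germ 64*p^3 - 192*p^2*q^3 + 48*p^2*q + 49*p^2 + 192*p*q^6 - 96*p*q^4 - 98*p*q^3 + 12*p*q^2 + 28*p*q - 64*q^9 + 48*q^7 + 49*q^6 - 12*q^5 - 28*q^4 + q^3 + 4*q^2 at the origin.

The Hessian of f at 0 is [[98, 28], [28, 8]] with rank 1, so corank 1. A Groebner basis of the Jacobian ideal J(f) in C{p,q} is {q^2, p + 2*q/7}; counting standard monomials gives mu = 2. Corank 1: A-series; mu = 2 gives A_2.

A_2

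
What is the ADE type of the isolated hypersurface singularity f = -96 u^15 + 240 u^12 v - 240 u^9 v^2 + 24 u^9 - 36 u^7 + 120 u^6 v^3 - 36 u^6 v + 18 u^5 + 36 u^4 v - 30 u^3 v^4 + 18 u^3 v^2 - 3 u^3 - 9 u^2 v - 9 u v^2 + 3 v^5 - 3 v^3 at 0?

The Hessian of f at 0 has rank 0. Corank 2; j^3 = -3*(u + v)^3 is a perfect cube, so E-series; the 5-jet and mu = 8 give E_8.

E_{8}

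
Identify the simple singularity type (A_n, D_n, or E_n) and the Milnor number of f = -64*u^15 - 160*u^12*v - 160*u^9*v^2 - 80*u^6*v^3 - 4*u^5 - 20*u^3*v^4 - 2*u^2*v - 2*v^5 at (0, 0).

Type D6, Milnor number mu = 6.

The Hessian of f at 0 has rank 0. Corank 2; j^3 = -2*u^2*v has shape L^2 M (L != M), so D-series; mu = 6 gives D_6.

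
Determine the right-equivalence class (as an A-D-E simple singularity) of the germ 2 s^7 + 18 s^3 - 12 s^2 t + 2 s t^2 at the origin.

D_8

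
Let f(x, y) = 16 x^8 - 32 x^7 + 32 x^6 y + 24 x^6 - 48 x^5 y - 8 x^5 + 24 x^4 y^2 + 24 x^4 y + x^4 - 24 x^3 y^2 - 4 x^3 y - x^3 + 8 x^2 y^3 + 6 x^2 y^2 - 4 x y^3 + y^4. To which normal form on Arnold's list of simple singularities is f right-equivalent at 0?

E6

The Hessian of f at 0 has rank 0. Corank 2; j^3 = -x^3 is a perfect cube, so E-series; the 4-jet and mu = 6 give E_6.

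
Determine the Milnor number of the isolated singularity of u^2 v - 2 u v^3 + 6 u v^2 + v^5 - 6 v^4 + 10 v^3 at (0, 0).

4

The Hessian of f at 0 is [[0, 0], [0, 0]] with rank 0, so corank 2. A Groebner basis of the Jacobian ideal J(f) in C{u,v} is {v^3, u^2 - 6*v^2, u*v + 3*v^2}; counting standard monomials gives mu = 4. Corank 2; j^3 = v*(u^2 + 6*u*v + 10*v^2) splits into three distinct lines over C (the quadratic factor has nonzero discriminant), so D_4.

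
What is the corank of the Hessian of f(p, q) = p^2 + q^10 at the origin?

1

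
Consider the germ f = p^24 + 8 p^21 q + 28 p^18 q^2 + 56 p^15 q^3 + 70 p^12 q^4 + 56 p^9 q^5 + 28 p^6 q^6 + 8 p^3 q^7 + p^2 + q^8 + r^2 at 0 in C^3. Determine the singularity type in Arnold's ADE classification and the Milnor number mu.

The Hessian of f at 0 has rank 2. Corank 1: A-series; mu = 7 gives A_7.

Type A7, Milnor number mu = 7.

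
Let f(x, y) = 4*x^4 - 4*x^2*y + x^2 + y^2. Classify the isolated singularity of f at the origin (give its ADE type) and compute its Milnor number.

Type A1, Milnor number mu = 1.

The Hessian of f at 0 has rank 2. Corank 0: nondegenerate Morse point, so A_1.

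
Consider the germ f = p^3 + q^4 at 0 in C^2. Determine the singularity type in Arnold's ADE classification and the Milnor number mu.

Type E_{6}, Milnor number mu = 6.

The Hessian of f at 0 is [[0, 0], [0, 0]] with rank 0, so corank 2. A Groebner basis of the Jacobian ideal J(f) in C{p,q} is {q^3, p^2}; counting standard monomials gives mu = 6. Corank 2; j^3 = p^3 is a perfect cube, so E-series; the 4-jet and mu = 6 give E_6.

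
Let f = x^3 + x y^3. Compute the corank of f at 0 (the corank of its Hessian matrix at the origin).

2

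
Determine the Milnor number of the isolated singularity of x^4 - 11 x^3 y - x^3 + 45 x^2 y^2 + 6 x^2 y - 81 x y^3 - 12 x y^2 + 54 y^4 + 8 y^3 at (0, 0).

7

The Hessian of f at 0 is [[0, 0], [0, 0]] with rank 0, so corank 2. A Groebner basis of the Jacobian ideal J(f) in C{x,y} is {3*x^2 - 12*x*y + y^4 + y^3 + 12*y^2, x^3 - 30*x^2 + 120*x*y - 18*y^3 - 120*y^2, x^2*y - 9*x^2 + 36*x*y - 7*y^3 - 36*y^2, -2*x^2 + x*y^2 + 8*x*y - 8*y^3/3 - 8*y^2}; counting standard monomials gives mu = 7. Corank 2; j^3 = -(x - 2*y)^3 is a perfect cube, so E-series; the 4-jet and mu = 7 give E_7.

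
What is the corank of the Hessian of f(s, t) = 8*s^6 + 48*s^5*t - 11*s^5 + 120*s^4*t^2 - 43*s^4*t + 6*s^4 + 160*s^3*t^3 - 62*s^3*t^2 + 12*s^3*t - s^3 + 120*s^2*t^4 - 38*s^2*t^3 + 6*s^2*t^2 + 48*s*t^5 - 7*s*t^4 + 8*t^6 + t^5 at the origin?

2

The Hessian at 0 is [[0, 0], [0, 0]] of rank 0; hence corank 2.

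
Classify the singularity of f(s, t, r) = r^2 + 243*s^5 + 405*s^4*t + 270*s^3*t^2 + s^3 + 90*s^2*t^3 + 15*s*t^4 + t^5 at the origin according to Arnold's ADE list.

E_8

The Hessian of f at 0 is [[0, 0, 0], [0, 0, 0], [0, 0, 2]] with rank 1, so corank 2. A Groebner basis of the Jacobian ideal J(f) in C{s,t,r} is {t^5, s*t^3 + t^4/12, s^2, r}; counting standard monomials gives mu = 8. Corank 2; j^3 = s^3 is a perfect cube, so E-series; the 5-jet and mu = 8 give E_8.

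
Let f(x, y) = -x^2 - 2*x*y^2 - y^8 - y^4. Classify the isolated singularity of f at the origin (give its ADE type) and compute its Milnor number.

Type A7, Milnor number mu = 7.

The Hessian of f at 0 has rank 1. Corank 1: A-series; mu = 7 gives A_7.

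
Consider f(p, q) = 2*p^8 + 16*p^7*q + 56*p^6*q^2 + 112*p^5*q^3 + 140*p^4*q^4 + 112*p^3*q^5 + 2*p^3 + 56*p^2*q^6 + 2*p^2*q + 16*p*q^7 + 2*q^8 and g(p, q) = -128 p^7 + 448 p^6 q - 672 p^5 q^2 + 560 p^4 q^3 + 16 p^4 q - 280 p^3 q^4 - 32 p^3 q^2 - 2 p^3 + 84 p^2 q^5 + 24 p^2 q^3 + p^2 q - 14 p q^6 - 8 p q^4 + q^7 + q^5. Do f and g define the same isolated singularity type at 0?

The Hessian of f at 0 is [[0, 0], [0, 0]] with rank 0, so corank 2. A Groebner basis of the Jacobian ideal J(f) in C{p,q} is {-p*q/8 + q^7, p*q^2, p^2 + p*q}; counting standard monomials gives mu = 9. Corank 2; j^3 = 2*p^2*(p + q) has shape L^2 M (L != M), so D-series; mu = 9 gives D_9. The Hessian of g at 0 is [[0, 0], [0, 0]] with rank 0, so corank 2. A Groebner basis of the Jacobian ideal J(g) in C{p,q} is {p*q/11 + q^4, p*q^2, p^2 - 5*p*q/11}; counting standard monomials gives mu = 6. Corank 2; j^3 = -p^2*(2*p - q) has shape L^2 M (L != M), so D-series; mu = 6 gives D_6. f is D_9 but g is D_6, hence not right-equivalent.

No.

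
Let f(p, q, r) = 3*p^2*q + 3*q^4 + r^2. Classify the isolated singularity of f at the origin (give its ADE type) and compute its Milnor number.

The Hessian of f at 0 has rank 1. Corank 2; j^3 = 3*p^2*q has shape L^2 M (L != M), so D-series; mu = 5 gives D_5.

Type D5, Milnor number mu = 5.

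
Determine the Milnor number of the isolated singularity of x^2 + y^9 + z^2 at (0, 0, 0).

The Hessian of f at 0 is [[2, 0, 0], [0, 0, 0], [0, 0, 2]] with rank 2, so corank 1. A Groebner basis of the Jacobian ideal J(f) in C{x,y,z} is {y^8, x, z}; counting standard monomials gives mu = 8. Corank 1: A-series; mu = 8 gives A_8.

8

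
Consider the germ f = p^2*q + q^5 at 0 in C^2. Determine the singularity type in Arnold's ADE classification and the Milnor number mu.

The Hessian of f at 0 is [[0, 0], [0, 0]] with rank 0, so corank 2. A Groebner basis of the Jacobian ideal J(f) in C{p,q} is {p^2/5 + q^4, p^3, p*q}; counting standard monomials gives mu = 6. Corank 2; j^3 = p^2*q has shape L^2 M (L != M), so D-series; mu = 6 gives D_6.

Type D6, Milnor number mu = 6.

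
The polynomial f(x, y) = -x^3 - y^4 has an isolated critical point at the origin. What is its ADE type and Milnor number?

Type E_6, Milnor number mu = 6.

The Hessian of f at 0 is [[0, 0], [0, 0]] with rank 0, so corank 2. A Groebner basis of the Jacobian ideal J(f) in C{x,y} is {y^3, x^2}; counting standard monomials gives mu = 6. Corank 2; j^3 = -x^3 is a perfect cube, so E-series; the 4-jet and mu = 6 give E_6.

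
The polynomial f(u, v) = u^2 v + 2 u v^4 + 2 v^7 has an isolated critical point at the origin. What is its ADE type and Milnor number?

The Hessian of f at 0 has rank 0. Corank 2; j^3 = u^2*v has shape L^2 M (L != M), so D-series; mu = 8 gives D_8.

Type D_{8}, Milnor number mu = 8.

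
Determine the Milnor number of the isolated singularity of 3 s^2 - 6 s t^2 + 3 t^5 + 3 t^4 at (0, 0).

4

The Hessian of f at 0 is [[6, 0], [0, 0]] with rank 1, so corank 1. A Groebner basis of the Jacobian ideal J(f) in C{s,t} is {s^2, -s + t^2}; counting standard monomials gives mu = 4. Corank 1: A-series; mu = 4 gives A_4.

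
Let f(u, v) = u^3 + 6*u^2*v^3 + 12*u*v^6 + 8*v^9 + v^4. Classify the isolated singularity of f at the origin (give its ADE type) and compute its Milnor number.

Type E6, Milnor number mu = 6.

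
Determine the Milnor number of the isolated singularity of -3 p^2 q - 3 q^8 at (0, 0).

9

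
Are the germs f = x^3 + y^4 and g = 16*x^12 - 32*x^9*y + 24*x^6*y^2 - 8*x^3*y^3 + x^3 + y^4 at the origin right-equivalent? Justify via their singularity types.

The Hessian of f at 0 has rank 0. Corank 2; j^3 = x^3 is a perfect cube, so E-series; the 4-jet and mu = 6 give E_6. The Hessian of g at 0 has rank 0. Corank 2; j^3 = x^3 is a perfect cube, so E-series; the 4-jet and mu = 6 give E_6. Both have type E_6, hence right-equivalent.

Yes.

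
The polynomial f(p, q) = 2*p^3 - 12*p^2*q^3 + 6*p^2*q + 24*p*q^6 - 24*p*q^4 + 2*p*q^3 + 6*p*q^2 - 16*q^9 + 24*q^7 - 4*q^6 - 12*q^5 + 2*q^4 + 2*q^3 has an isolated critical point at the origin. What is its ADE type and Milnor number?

Type E_7, Milnor number mu = 7.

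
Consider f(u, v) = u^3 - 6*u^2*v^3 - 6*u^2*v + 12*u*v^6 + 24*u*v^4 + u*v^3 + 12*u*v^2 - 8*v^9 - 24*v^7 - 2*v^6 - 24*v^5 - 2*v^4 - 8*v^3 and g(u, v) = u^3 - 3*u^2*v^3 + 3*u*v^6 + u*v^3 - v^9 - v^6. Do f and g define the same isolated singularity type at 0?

The Hessian of f at 0 is [[0, 0], [0, 0]] with rank 0, so corank 2. A Groebner basis of the Jacobian ideal J(f) in C{u,v} is {u^3 - 6*u^2*v - 48*u^2 + 192*u*v - 192*v^2, 6*u^2 + u*v^2 - 24*u*v + 24*v^2, 3*u^2 - 12*u*v + v^3 + 12*v^2}; counting standard monomials gives mu = 7. Corank 2; j^3 = (u - 2*v)^3 is a perfect cube, so E-series; the 4-jet and mu = 7 give E_7. The Hessian of g at 0 is [[0, 0], [0, 0]] with rank 0, so corank 2. A Groebner basis of the Jacobian ideal J(g) in C{u,v} is {u^3, u*v^2, 3*u^2 + v^3}; counting standard monomials gives mu = 7. Corank 2; j^3 = u^3 is a perfect cube, so E-series; the 4-jet and mu = 7 give E_7. Both have type E_7, hence right-equivalent.

Yes.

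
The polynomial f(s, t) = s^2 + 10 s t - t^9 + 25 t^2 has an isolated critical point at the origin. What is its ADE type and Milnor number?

Type A_8, Milnor number mu = 8.

The Hessian of f at 0 has rank 1. Corank 1: A-series; mu = 8 gives A_8.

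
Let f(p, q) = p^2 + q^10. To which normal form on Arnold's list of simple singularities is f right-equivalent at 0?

A_9

The Hessian of f at 0 has rank 1. Corank 1: A-series; mu = 9 gives A_9.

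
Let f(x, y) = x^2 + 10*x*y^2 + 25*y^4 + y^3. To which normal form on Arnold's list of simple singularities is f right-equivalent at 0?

The Hessian of f at 0 is [[2, 0], [0, 0]] with rank 1, so corank 1. A Groebner basis of the Jacobian ideal J(f) in C{x,y} is {y^2, x}; counting standard monomials gives mu = 2. Corank 1: A-series; mu = 2 gives A_2.

A_{2}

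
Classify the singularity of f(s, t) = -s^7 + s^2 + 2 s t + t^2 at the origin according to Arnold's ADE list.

A_6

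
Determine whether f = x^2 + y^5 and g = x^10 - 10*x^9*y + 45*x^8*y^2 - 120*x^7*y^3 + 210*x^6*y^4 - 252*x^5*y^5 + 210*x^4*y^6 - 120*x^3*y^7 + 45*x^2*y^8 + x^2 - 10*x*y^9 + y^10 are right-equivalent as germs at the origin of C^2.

The Hessian of f at 0 has rank 1. Corank 1: A-series; mu = 4 gives A_4. The Hessian of g at 0 has rank 1. Corank 1: A-series; mu = 9 gives A_9. f is A_4 but g is A_9, hence not right-equivalent.

No.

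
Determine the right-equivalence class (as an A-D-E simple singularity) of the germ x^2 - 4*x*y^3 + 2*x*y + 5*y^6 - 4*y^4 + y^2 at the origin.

The Hessian of f at 0 has rank 1. Corank 1: A-series; mu = 5 gives A_5.

A_{5}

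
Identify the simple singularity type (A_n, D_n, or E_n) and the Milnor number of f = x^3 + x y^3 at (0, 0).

The Hessian of f at 0 is [[0, 0], [0, 0]] with rank 0, so corank 2. A Groebner basis of the Jacobian ideal J(f) in C{x,y} is {x^3, x*y^2, 3*x^2 + y^3}; counting standard monomials gives mu = 7. Corank 2; j^3 = x^3 is a perfect cube, so E-series; the 4-jet and mu = 7 give E_7.

Type E7, Milnor number mu = 7.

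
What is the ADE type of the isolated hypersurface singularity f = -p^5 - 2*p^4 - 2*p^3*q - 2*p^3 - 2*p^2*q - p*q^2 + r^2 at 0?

D4

The Hessian of f at 0 is [[0, 0, 0], [0, 0, 0], [0, 0, 2]] with rank 1, so corank 2. A Groebner basis of the Jacobian ideal J(f) in C{p,q,r} is {q^3, p^2 + q^2/2, p*q - q^2/2, r}; counting standard monomials gives mu = 4. Corank 2; j^3 = -p*(2*p^2 + 2*p*q + q^2) splits into three distinct lines over C (the quadratic factor has nonzero discriminant), so D_4.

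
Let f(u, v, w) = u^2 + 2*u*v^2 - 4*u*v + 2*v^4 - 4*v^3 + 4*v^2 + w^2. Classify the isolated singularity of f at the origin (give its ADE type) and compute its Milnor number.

The Hessian of f at 0 is [[2, -4, 0], [-4, 8, 0], [0, 0, 2]] with rank 2, so corank 1. A Groebner basis of the Jacobian ideal J(f) in C{u,v,w} is {u^2 + 4*u - 8*v, u*v + 2*u - 4*v, u + v^2 - 2*v, w}; counting standard monomials gives mu = 3. Corank 1: A-series; mu = 3 gives A_3.

Type A3, Milnor number mu = 3.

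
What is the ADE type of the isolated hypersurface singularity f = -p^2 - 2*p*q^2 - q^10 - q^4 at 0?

A_9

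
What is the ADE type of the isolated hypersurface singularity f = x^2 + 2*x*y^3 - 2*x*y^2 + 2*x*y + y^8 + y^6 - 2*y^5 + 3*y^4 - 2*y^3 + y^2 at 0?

A7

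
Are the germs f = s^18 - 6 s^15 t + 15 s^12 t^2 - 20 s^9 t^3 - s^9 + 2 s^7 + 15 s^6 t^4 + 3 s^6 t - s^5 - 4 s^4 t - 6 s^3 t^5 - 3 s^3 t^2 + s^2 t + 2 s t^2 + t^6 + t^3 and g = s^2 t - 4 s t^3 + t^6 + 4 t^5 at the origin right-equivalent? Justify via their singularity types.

Yes.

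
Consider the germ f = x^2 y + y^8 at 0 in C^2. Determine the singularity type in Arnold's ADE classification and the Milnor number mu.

Type D_{9}, Milnor number mu = 9.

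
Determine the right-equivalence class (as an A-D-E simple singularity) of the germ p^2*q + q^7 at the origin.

The Hessian of f at 0 has rank 0. Corank 2; j^3 = p^2*q has shape L^2 M (L != M), so D-series; mu = 8 gives D_8.

D8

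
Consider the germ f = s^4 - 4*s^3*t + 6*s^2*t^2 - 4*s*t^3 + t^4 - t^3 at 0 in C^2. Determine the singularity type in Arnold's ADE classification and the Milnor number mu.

The Hessian of f at 0 has rank 0. Corank 2; j^3 = -t^3 is a perfect cube, so E-series; the 4-jet and mu = 6 give E_6.

Type E_{6}, Milnor number mu = 6.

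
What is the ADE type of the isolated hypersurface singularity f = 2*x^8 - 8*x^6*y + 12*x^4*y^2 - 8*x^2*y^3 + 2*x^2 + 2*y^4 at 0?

A_3

The Hessian of f at 0 is [[4, 0], [0, 0]] with rank 1, so corank 1. A Groebner basis of the Jacobian ideal J(f) in C{x,y} is {y^3, x}; counting standard monomials gives mu = 3. Corank 1: A-series; mu = 3 gives A_3.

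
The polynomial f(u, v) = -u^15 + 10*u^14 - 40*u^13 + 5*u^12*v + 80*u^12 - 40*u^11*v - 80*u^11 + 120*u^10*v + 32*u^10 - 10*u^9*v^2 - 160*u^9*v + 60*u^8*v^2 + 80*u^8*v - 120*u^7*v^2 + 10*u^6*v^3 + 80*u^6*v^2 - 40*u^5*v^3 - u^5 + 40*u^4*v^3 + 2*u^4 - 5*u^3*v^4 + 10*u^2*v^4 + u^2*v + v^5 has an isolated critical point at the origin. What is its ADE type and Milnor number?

Type D6, Milnor number mu = 6.

The Hessian of f at 0 is [[0, 0], [0, 0]] with rank 0, so corank 2. A Groebner basis of the Jacobian ideal J(f) in C{u,v} is {u^2/5 + v^4, u^3, u*v}; counting standard monomials gives mu = 6. Corank 2; j^3 = u^2*v has shape L^2 M (L != M), so D-series; mu = 6 gives D_6.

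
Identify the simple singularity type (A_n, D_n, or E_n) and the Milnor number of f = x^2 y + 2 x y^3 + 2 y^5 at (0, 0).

The Hessian of f at 0 is [[0, 0], [0, 0]] with rank 0, so corank 2. A Groebner basis of the Jacobian ideal J(f) in C{x,y} is {x^3, x^2*y, -x^2/4 + x*y^2, x*y + y^3}; counting standard monomials gives mu = 6. Corank 2; j^3 = x^2*y has shape L^2 M (L != M), so D-series; mu = 6 gives D_6.

Type D_6, Milnor number mu = 6.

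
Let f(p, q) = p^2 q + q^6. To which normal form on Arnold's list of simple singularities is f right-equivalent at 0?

D_{7}

The Hessian of f at 0 is [[0, 0], [0, 0]] with rank 0, so corank 2. A Groebner basis of the Jacobian ideal J(f) in C{p,q} is {p^2/6 + q^5, p^3, p*q}; counting standard monomials gives mu = 7. Corank 2; j^3 = p^2*q has shape L^2 M (L != M), so D-series; mu = 7 gives D_7.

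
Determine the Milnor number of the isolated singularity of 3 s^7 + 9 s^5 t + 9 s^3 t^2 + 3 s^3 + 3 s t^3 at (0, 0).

The Hessian of f at 0 has rank 0. Corank 2; j^3 = 3*s^3 is a perfect cube, so E-series; the 4-jet and mu = 7 give E_7.

7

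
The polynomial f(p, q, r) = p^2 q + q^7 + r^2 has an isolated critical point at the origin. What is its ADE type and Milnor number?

Type D_{8}, Milnor number mu = 8.

The Hessian of f at 0 is [[0, 0, 0], [0, 0, 0], [0, 0, 2]] with rank 1, so corank 2. A Groebner basis of the Jacobian ideal J(f) in C{p,q,r} is {p^2/7 + q^6, p^3, p*q, r}; counting standard monomials gives mu = 8. Corank 2; j^3 = p^2*q has shape L^2 M (L != M), so D-series; mu = 8 gives D_8.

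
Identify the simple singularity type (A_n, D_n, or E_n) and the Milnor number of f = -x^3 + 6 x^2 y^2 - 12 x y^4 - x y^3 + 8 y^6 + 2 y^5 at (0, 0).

The Hessian of f at 0 has rank 0. Corank 2; j^3 = -x^3 is a perfect cube, so E-series; the 4-jet and mu = 7 give E_7.

Type E_7, Milnor number mu = 7.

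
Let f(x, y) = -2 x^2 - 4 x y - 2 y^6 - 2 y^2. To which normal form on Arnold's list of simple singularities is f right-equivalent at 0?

A5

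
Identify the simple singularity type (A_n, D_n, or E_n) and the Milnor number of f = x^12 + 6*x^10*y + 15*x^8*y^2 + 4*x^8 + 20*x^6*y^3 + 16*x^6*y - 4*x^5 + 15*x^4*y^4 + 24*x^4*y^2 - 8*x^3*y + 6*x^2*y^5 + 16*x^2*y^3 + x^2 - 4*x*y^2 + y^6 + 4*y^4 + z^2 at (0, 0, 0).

Type A_5, Milnor number mu = 5.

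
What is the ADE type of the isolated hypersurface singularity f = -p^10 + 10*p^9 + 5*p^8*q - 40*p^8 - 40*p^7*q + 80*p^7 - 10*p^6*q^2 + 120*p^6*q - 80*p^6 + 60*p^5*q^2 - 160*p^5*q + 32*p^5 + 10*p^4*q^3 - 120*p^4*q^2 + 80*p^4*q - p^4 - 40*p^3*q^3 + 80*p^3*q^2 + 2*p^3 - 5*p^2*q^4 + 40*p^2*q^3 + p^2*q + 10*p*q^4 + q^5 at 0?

D6

The Hessian of f at 0 is [[0, 0], [0, 0]] with rank 0, so corank 2. A Groebner basis of the Jacobian ideal J(f) in C{p,q} is {-p*q/10 + q^4, p*q^2, p^2 + p*q/2}; counting standard monomials gives mu = 6. Corank 2; j^3 = p^2*(2*p + q) has shape L^2 M (L != M), so D-series; mu = 6 gives D_6.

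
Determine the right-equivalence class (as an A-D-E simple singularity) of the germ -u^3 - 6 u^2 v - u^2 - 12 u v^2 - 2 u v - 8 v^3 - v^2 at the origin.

A2

The Hessian of f at 0 is [[-2, -2], [-2, -2]] with rank 1, so corank 1. A Groebner basis of the Jacobian ideal J(f) in C{u,v} is {v^2, u + v}; counting standard monomials gives mu = 2. Corank 1: A-series; mu = 2 gives A_2.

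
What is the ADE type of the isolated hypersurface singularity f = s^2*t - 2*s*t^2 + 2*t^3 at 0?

D4

The Hessian of f at 0 has rank 0. Corank 2; j^3 = t*(s^2 - 2*s*t + 2*t^2) splits into three distinct lines over C (the quadratic factor has nonzero discriminant), so D_4.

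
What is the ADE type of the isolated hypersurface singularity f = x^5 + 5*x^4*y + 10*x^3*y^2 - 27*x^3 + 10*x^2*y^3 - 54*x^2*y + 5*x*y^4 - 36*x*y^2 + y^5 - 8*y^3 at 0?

The Hessian of f at 0 has rank 0. Corank 2; j^3 = -(3*x + 2*y)^3 is a perfect cube, so E-series; the 5-jet and mu = 8 give E_8.

E_8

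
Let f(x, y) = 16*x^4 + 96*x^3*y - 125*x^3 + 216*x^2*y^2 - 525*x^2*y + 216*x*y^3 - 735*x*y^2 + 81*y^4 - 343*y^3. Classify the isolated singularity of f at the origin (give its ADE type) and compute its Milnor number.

Type E6, Milnor number mu = 6.

The Hessian of f at 0 has rank 0. Corank 2; j^3 = -(5*x + 7*y)^3 is a perfect cube, so E-series; the 4-jet and mu = 6 give E_6.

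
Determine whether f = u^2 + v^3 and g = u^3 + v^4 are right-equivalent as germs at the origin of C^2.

The Hessian of f at 0 has rank 1. Corank 1: A-series; mu = 2 gives A_2. The Hessian of g at 0 has rank 0. Corank 2; j^3 = u^3 is a perfect cube, so E-series; the 4-jet and mu = 6 give E_6. f is A_2 but g is E_6, hence not right-equivalent.

No.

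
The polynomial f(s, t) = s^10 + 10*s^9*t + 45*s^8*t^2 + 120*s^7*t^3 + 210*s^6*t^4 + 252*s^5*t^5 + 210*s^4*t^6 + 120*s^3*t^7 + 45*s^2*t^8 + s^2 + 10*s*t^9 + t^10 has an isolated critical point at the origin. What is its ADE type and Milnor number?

The Hessian of f at 0 has rank 1. Corank 1: A-series; mu = 9 gives A_9.

Type A9, Milnor number mu = 9.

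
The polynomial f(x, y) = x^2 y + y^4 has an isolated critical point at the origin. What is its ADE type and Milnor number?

Type D_{5}, Milnor number mu = 5.

The Hessian of f at 0 has rank 0. Corank 2; j^3 = x^2*y has shape L^2 M (L != M), so D-series; mu = 5 gives D_5.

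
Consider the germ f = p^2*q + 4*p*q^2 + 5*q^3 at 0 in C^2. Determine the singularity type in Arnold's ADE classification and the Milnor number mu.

The Hessian of f at 0 is [[0, 0], [0, 0]] with rank 0, so corank 2. A Groebner basis of the Jacobian ideal J(f) in C{p,q} is {q^3, p^2 - q^2, p*q + 2*q^2}; counting standard monomials gives mu = 4. Corank 2; j^3 = q*(p^2 + 4*p*q + 5*q^2) splits into three distinct lines over C (the quadratic factor has nonzero discriminant), so D_4.

Type D_{4}, Milnor number mu = 4.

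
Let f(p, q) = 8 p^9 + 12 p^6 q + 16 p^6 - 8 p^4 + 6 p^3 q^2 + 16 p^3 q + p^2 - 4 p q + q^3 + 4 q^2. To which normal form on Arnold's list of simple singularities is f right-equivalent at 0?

The Hessian of f at 0 has rank 1. Corank 1: A-series; mu = 2 gives A_2.

A2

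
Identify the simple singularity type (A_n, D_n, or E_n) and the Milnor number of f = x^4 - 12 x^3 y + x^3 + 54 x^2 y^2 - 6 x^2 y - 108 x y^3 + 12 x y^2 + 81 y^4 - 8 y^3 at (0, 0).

Type E6, Milnor number mu = 6.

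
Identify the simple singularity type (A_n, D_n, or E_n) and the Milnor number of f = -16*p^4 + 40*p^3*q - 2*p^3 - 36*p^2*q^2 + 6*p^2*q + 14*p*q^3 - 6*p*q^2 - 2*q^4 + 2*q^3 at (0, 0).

Type E_{7}, Milnor number mu = 7.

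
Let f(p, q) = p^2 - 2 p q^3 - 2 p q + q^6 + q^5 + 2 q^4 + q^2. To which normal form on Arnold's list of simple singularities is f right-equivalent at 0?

A4

The Hessian of f at 0 has rank 1. Corank 1: A-series; mu = 4 gives A_4.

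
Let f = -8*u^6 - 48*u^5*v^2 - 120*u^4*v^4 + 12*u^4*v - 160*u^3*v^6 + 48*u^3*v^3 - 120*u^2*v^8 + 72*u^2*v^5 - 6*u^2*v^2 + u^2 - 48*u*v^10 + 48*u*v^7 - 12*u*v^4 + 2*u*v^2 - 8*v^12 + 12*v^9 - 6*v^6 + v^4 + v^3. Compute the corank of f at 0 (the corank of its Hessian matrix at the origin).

The Hessian at 0 is [[2, 0], [0, 0]] of rank 1; hence corank 1.

1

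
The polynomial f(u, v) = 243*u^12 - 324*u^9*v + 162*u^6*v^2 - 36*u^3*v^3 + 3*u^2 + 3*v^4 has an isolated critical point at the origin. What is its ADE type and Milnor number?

Type A_3, Milnor number mu = 3.

The Hessian of f at 0 has rank 1. Corank 1: A-series; mu = 3 gives A_3.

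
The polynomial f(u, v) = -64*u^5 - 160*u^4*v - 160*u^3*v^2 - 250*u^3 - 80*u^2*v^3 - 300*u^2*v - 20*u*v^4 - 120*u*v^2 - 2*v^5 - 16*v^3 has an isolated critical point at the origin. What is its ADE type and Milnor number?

The Hessian of f at 0 has rank 0. Corank 2; j^3 = -2*(5*u + 2*v)^3 is a perfect cube, so E-series; the 5-jet and mu = 8 give E_8.

Type E_8, Milnor number mu = 8.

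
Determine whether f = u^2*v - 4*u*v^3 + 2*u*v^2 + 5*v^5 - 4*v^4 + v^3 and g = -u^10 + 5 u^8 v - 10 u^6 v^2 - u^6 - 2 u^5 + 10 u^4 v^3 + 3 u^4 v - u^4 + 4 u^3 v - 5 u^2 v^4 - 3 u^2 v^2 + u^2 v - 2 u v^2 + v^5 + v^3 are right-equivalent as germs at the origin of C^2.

Yes.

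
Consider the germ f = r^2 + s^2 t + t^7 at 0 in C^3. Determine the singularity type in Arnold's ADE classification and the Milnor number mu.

Type D_8, Milnor number mu = 8.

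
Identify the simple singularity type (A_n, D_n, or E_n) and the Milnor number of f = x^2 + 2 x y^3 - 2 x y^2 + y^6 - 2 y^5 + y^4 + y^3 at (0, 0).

Type A_2, Milnor number mu = 2.

The Hessian of f at 0 is [[2, 0], [0, 0]] with rank 1, so corank 1. A Groebner basis of the Jacobian ideal J(f) in C{x,y} is {y^2, x}; counting standard monomials gives mu = 2. Corank 1: A-series; mu = 2 gives A_2.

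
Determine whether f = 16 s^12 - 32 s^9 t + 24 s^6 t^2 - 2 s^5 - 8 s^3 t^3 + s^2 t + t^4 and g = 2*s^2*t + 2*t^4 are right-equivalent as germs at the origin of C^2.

The Hessian of f at 0 is [[0, 0], [0, 0]] with rank 0, so corank 2. A Groebner basis of the Jacobian ideal J(f) in C{s,t} is {s^3, s^2/4 + t^3, s*t}; counting standard monomials gives mu = 5. Corank 2; j^3 = s^2*t has shape L^2 M (L != M), so D-series; mu = 5 gives D_5. The Hessian of g at 0 is [[0, 0], [0, 0]] with rank 0, so corank 2. A Groebner basis of the Jacobian ideal J(g) in C{s,t} is {s^3, s^2/4 + t^3, s*t}; counting standard monomials gives mu = 5. Corank 2; j^3 = 2*s^2*t has shape L^2 M (L != M), so D-series; mu = 5 gives D_5. Both have type D_5, hence right-equivalent.

Yes.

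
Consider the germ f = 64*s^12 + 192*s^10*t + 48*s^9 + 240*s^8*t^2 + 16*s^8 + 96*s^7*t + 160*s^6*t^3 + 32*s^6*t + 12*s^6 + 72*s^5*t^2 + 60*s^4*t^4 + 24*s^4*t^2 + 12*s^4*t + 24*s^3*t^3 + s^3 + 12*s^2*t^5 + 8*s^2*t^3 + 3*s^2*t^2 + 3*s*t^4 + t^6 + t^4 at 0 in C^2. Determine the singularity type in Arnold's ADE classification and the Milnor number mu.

Type E6, Milnor number mu = 6.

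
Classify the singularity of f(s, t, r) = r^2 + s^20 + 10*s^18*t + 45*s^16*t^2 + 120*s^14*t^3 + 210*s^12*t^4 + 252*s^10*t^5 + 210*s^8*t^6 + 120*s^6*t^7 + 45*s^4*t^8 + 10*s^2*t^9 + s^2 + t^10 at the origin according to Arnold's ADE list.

A_9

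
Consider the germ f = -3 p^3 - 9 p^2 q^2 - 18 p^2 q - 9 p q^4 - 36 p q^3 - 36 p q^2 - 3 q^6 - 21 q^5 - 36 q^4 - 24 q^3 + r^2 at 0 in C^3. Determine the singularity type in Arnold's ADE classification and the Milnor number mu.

Type E8, Milnor number mu = 8.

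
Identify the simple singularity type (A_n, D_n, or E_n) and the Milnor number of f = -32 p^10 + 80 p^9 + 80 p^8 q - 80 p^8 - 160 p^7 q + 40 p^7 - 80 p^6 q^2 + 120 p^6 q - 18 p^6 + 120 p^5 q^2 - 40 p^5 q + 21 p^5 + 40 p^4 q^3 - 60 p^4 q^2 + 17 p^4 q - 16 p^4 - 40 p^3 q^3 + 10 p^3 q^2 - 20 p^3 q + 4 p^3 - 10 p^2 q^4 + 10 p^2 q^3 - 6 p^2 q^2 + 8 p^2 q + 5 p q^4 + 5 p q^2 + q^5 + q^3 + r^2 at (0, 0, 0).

The Hessian of f at 0 has rank 1. Corank 2; j^3 = (p + q)*(2*p + q)^2 has shape L^2 M (L != M), so D-series; mu = 6 gives D_6.

Type D6, Milnor number mu = 6.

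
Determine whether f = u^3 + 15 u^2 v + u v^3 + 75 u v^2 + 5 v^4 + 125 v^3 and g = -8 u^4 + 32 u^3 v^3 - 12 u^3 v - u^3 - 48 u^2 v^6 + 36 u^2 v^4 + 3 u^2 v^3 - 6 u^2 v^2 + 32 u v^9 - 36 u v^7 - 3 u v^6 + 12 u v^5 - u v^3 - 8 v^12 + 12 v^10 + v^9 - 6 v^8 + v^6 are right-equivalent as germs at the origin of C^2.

The Hessian of f at 0 has rank 0. Corank 2; j^3 = (u + 5*v)^3 is a perfect cube, so E-series; the 4-jet and mu = 7 give E_7. The Hessian of g at 0 has rank 0. Corank 2; j^3 = -u^3 is a perfect cube, so E-series; the 4-jet and mu = 7 give E_7. Both have type E_7, hence right-equivalent.

Yes.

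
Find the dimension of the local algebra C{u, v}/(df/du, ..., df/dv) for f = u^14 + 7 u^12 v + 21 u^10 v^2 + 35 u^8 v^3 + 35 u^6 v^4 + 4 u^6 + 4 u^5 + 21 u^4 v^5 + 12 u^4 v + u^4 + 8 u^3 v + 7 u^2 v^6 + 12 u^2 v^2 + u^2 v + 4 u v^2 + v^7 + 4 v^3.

8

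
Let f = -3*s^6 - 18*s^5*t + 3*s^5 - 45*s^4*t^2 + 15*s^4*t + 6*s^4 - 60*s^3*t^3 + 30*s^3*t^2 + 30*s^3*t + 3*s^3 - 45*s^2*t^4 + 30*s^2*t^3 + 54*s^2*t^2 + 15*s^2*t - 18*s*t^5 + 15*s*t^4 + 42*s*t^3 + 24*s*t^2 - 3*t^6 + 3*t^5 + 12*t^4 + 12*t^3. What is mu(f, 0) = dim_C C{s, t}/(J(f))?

7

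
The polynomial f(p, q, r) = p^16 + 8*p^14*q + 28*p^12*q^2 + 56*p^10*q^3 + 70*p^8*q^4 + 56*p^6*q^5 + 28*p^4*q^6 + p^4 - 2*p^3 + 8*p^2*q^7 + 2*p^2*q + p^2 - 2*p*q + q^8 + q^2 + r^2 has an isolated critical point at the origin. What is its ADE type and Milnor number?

Type A_{7}, Milnor number mu = 7.

The Hessian of f at 0 has rank 2. Corank 1: A-series; mu = 7 gives A_7.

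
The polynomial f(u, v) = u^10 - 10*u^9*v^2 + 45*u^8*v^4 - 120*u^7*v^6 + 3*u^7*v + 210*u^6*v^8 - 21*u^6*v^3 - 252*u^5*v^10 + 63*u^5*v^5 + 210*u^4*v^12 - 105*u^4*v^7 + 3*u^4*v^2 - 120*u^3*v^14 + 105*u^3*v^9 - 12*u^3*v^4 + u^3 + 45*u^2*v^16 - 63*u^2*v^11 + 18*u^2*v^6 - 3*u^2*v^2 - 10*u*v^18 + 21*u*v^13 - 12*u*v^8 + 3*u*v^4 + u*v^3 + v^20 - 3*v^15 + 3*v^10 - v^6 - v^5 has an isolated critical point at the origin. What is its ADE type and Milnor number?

Type E_7, Milnor number mu = 7.

The Hessian of f at 0 is [[0, 0], [0, 0]] with rank 0, so corank 2. A Groebner basis of the Jacobian ideal J(f) in C{u,v} is {-u^2 + v^4 - v^3/3, u^3, u^2*v + u^2/3 + v^3/9, -u^2 + u*v^2 - v^3/3}; counting standard monomials gives mu = 7. Corank 2; j^3 = u^3 is a perfect cube, so E-series; the 4-jet and mu = 7 give E_7.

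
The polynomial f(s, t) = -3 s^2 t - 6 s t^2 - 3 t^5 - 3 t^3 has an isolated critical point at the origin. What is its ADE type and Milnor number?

The Hessian of f at 0 has rank 0. Corank 2; j^3 = -3*t*(s + t)^2 has shape L^2 M (L != M), so D-series; mu = 6 gives D_6.

Type D_6, Milnor number mu = 6.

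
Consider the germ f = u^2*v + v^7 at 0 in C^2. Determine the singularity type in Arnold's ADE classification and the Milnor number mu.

Type D_8, Milnor number mu = 8.

The Hessian of f at 0 has rank 0. Corank 2; j^3 = u^2*v has shape L^2 M (L != M), so D-series; mu = 8 gives D_8.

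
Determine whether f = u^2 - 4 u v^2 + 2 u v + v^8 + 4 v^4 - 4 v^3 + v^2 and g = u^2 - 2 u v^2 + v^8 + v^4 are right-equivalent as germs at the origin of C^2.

Yes.

The Hessian of f at 0 has rank 1. Corank 1: A-series; mu = 7 gives A_7. The Hessian of g at 0 has rank 1. Corank 1: A-series; mu = 7 gives A_7. Both have type A_7, hence right-equivalent.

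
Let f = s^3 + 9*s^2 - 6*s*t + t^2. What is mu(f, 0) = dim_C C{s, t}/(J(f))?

The Hessian of f at 0 is [[18, -6], [-6, 2]] with rank 1, so corank 1. A Groebner basis of the Jacobian ideal J(f) in C{s,t} is {t^2, s - t/3}; counting standard monomials gives mu = 2. Corank 1: A-series; mu = 2 gives A_2.

2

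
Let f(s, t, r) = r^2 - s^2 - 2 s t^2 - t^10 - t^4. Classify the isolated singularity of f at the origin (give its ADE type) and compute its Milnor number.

The Hessian of f at 0 has rank 2. Corank 1: A-series; mu = 9 gives A_9.

Type A_9, Milnor number mu = 9.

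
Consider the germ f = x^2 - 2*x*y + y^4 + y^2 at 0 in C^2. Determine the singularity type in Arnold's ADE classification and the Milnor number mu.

The Hessian of f at 0 has rank 1. Corank 1: A-series; mu = 3 gives A_3.

Type A_3, Milnor number mu = 3.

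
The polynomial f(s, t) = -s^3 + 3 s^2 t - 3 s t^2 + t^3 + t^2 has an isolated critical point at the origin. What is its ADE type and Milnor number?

Type A_{2}, Milnor number mu = 2.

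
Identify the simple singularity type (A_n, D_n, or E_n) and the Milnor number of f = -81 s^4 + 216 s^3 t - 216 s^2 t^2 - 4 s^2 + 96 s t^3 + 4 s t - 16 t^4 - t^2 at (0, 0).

Type A_{3}, Milnor number mu = 3.

The Hessian of f at 0 has rank 1. Corank 1: A-series; mu = 3 gives A_3.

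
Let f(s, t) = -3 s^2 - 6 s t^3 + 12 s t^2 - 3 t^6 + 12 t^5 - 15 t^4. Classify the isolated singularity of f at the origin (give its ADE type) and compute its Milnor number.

Type A_{3}, Milnor number mu = 3.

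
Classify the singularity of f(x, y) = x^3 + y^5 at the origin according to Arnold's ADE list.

E8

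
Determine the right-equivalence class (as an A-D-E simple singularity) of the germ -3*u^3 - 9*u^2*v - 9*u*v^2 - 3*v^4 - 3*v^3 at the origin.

The Hessian of f at 0 has rank 0. Corank 2; j^3 = -3*(u + v)^3 is a perfect cube, so E-series; the 4-jet and mu = 6 give E_6.

E6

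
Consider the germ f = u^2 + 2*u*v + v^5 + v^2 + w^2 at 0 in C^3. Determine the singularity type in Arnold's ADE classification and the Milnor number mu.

The Hessian of f at 0 has rank 2. Corank 1: A-series; mu = 4 gives A_4.

Type A_{4}, Milnor number mu = 4.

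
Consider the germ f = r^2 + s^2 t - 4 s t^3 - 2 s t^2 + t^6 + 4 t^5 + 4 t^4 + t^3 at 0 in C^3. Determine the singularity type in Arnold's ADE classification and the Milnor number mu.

Type D_{7}, Milnor number mu = 7.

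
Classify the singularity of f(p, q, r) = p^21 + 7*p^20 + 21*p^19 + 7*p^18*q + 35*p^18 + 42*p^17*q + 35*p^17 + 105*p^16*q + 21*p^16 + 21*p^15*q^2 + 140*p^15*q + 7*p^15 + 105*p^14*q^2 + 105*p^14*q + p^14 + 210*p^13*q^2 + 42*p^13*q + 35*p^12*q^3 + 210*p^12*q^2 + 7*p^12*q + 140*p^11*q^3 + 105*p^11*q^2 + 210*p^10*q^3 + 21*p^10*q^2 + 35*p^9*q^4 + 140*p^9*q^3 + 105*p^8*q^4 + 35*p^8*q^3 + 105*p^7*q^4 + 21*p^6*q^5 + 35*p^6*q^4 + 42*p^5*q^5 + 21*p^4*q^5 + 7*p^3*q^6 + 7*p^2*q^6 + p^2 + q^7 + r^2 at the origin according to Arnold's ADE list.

A6

The Hessian of f at 0 has rank 2. Corank 1: A-series; mu = 6 gives A_6.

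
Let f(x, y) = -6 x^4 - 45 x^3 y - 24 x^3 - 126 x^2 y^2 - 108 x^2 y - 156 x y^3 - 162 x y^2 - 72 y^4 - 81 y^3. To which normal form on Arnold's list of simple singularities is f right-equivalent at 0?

E_7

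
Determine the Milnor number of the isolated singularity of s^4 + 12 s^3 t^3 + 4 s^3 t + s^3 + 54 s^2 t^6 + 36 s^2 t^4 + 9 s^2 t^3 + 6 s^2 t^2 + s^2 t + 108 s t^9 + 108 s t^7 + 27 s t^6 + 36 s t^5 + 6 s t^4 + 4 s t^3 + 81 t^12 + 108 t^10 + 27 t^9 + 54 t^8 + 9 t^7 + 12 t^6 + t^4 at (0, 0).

The Hessian of f at 0 has rank 0. Corank 2; j^3 = s^2*(s + t) has shape L^2 M (L != M), so D-series; mu = 5 gives D_5.

5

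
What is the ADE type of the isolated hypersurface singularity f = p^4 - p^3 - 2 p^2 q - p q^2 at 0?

D_{5}

The Hessian of f at 0 is [[0, 0], [0, 0]] with rank 0, so corank 2. A Groebner basis of the Jacobian ideal J(f) in C{p,q} is {p*q^2 - p*q/4 - q^2/4, p*q/4 + q^3 + q^2/4, p^2 + p*q}; counting standard monomials gives mu = 5. Corank 2; j^3 = -p*(p + q)^2 has shape L^2 M (L != M), so D-series; mu = 5 gives D_5.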